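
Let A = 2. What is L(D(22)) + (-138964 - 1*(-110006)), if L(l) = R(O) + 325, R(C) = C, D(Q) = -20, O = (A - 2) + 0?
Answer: -28633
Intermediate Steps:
O = 0 (O = (2 - 2) + 0 = 0 + 0 = 0)
L(l) = 325 (L(l) = 0 + 325 = 325)
L(D(22)) + (-138964 - 1*(-110006)) = 325 + (-138964 - 1*(-110006)) = 325 + (-138964 + 110006) = 325 - 28958 = -28633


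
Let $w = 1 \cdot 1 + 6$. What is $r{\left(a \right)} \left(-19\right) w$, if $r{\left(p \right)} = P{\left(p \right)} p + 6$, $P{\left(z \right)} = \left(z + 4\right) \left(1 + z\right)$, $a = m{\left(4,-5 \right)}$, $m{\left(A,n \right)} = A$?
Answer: $-22078$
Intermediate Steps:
$a = 4$
$P{\left(z \right)} = \left(1 + z\right) \left(4 + z\right)$ ($P{\left(z \right)} = \left(4 + z\right) \left(1 + z\right) = \left(1 + z\right) \left(4 + z\right)$)
$r{\left(p \right)} = 6 + p \left(4 + p^{2} + 5 p\right)$ ($r{\left(p \right)} = \left(4 + p^{2} + 5 p\right) p + 6 = p \left(4 + p^{2} + 5 p\right) + 6 = 6 + p \left(4 + p^{2} + 5 p\right)$)
$w = 7$ ($w = 1 + 6 = 7$)
$r{\left(a \right)} \left(-19\right) w = \left(6 + 4 \left(4 + 4^{2} + 5 \cdot 4\right)\right) \left(-19\right) 7 = \left(6 + 4 \left(4 + 16 + 20\right)\right) \left(-19\right) 7 = \left(6 + 4 \cdot 40\right) \left(-19\right) 7 = \left(6 + 160\right) \left(-19\right) 7 = 166 \left(-19\right) 7 = \left(-3154\right) 7 = -22078$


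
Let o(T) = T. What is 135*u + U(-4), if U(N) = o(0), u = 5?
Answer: 675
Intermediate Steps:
U(N) = 0
135*u + U(-4) = 135*5 + 0 = 675 + 0 = 675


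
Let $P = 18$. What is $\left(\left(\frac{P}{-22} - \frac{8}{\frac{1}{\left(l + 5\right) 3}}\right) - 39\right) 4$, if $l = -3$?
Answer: $- \frac{3864}{11} \approx -351.27$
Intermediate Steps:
$\left(\left(\frac{P}{-22} - \frac{8}{\frac{1}{\left(l + 5\right) 3}}\right) - 39\right) 4 = \left(\left(\frac{18}{-22} - \frac{8}{\frac{1}{\left(-3 + 5\right) 3}}\right) - 39\right) 4 = \left(\left(18 \left(- \frac{1}{22}\right) - \frac{8}{\frac{1}{2 \cdot 3}}\right) - 39\right) 4 = \left(\left(- \frac{9}{11} - \frac{8}{\frac{1}{6}}\right) - 39\right) 4 = \left(\left(- \frac{9}{11} - 8 \frac{1}{\frac{1}{6}}\right) - 39\right) 4 = \left(\left(- \frac{9}{11} - 48\right) - 39\right) 4 = \left(- \frac{537}{11} - 39\right) 4 = \left(- \frac{966}{11}\right) 4 = - \frac{3864}{11}$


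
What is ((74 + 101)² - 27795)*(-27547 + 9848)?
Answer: -50088170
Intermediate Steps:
((74 + 101)² - 27795)*(-27547 + 9848) = (175² - 27795)*(-17699) = (30625 - 27795)*(-17699) = 2830*(-17699) = -50088170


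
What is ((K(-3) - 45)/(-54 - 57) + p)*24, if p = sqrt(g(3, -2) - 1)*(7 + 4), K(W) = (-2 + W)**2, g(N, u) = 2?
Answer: 9928/37 ≈ 268.32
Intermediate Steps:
p = 11 (p = sqrt(2 - 1)*(7 + 4) = sqrt(1)*11 = 1*11 = 11)
((K(-3) - 45)/(-54 - 57) + p)*24 = (((-2 - 3)**2 - 45)/(-54 - 57) + 11)*24 = (((-5)**2 - 45)/(-111) + 11)*24 = ((25 - 45)*(-1/111) + 11)*24 = (-20*(-1/111) + 11)*24 = (20/111 + 11)*24 = (1241/111)*24 = 9928/37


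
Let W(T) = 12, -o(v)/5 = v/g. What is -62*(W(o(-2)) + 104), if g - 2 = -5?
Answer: -7192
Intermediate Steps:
g = -3 (g = 2 - 5 = -3)
o(v) = 5*v/3 (o(v) = -5*v/(-3) = -5*v*(-1)/3 = -(-5)*v/3 = 5*v/3)
-62*(W(o(-2)) + 104) = -62*(12 + 104) = -62*116 = -7192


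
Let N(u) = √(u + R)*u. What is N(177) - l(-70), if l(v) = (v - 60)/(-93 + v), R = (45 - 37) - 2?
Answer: -130/163 + 177*√183 ≈ 2393.6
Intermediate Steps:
R = 6 (R = 8 - 2 = 6)
l(v) = (-60 + v)/(-93 + v)
N(u) = u*√(6 + u) (N(u) = √(u + 6)*u = √(6 + u)*u = u*√(6 + u))
N(177) - l(-70) = 177*√(6 + 177) - (-60 - 70)/(-93 - 70) = 177*√183 - (-130)/(-163) = 177*√183 - (-1)*(-130)/163 = 177*√183 - 1*130/163 = 177*√183 - 130/163 = -130/163 + 177*√183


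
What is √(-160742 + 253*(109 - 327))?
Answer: 2*I*√53974 ≈ 464.65*I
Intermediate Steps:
√(-160742 + 253*(109 - 327)) = √(-160742 + 253*(-218)) = √(-160742 - 55154) = √(-215896) = 2*I*√53974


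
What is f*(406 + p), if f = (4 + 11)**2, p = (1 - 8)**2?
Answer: 102375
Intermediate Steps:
p = 49 (p = (-7)**2 = 49)
f = 225 (f = 15**2 = 225)
f*(406 + p) = 225*(406 + 49) = 225*455 = 102375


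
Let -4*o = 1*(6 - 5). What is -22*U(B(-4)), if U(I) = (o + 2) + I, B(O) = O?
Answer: 99/2 ≈ 49.500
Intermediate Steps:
o = -¼ (o = -(6 - 5)/4 = -1/4 = -¼*1 = -¼ ≈ -0.25000)
U(I) = 7/4 + I (U(I) = (-¼ + 2) + I = 7/4 + I)
-22*U(B(-4)) = -22*(7/4 - 4) = -22*(-9/4) = 99/2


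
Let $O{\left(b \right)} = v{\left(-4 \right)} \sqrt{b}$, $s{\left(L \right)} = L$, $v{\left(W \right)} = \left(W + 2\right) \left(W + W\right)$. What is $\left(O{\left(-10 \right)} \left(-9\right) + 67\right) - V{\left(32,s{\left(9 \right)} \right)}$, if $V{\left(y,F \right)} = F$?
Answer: $58 - 144 i \sqrt{10} \approx 58.0 - 455.37 i$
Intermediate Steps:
$v{\left(W \right)} = 2 W \left(2 + W\right)$ ($v{\left(W \right)} = \left(2 + W\right) 2 W = 2 W \left(2 + W\right)$)
$O{\left(b \right)} = 16 \sqrt{b}$ ($O{\left(b \right)} = 2 \left(-4\right) \left(2 - 4\right) \sqrt{b} = 2 \left(-4\right) \left(-2\right) \sqrt{b} = 16 \sqrt{b}$)
$\left(O{\left(-10 \right)} \left(-9\right) + 67\right) - V{\left(32,s{\left(9 \right)} \right)} = \left(16 \sqrt{-10} \left(-9\right) + 67\right) - 9 = \left(16 i \sqrt{10} \left(-9\right) + 67\right) - 9 = \left(- 144 i \sqrt{10} + 67\right) - 9 = \left(67 - 144 i \sqrt{10}\right) - 9 = 58 - 144 i \sqrt{10}$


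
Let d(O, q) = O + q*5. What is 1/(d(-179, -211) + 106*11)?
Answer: -1/68 ≈ -0.014706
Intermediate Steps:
d(O, q) = O + 5*q
1/(d(-179, -211) + 106*11) = 1/((-179 + 5*(-211)) + 106*11) = 1/((-179 - 1055) + 1166) = 1/(-1234 + 1166) = 1/(-68) = -1/68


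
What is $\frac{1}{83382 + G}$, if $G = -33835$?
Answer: $\frac{1}{49547} \approx 2.0183 \cdot 10^{-5}$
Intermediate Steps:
$\frac{1}{83382 + G} = \frac{1}{83382 - 33835} = \frac{1}{49547}$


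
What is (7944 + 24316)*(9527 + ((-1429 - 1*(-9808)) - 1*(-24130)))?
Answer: 1356081360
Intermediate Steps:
(7944 + 24316)*(9527 + ((-1429 - 1*(-9808)) - 1*(-24130))) = 32260*(9527 + ((-1429 + 9808) + 24130)) = 32260*(9527 + (8379 + 24130)) = 32260*(9527 + 32509) = 32260*42036 = 1356081360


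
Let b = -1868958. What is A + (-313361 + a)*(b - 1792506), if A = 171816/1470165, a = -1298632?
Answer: 2892429249487113632/490055 ≈ 5.9023e+12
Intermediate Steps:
A = 57272/490055 (A = 171816*(1/1470165) = 57272/490055 ≈ 0.11687)
A + (-313361 + a)*(b - 1792506) = 57272/490055 + (-313361 - 1298632)*(-1868958 - 1792506) = 57272/490055 - 1611993*(-3661464) = 57272/490055 + 5902254337752 = 2892429249487113632/490055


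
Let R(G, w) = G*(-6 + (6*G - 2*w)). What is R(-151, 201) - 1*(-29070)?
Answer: 227484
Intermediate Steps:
R(G, w) = G*(-6 - 2*w + 6*G) (R(G, w) = G*(-6 + (-2*w + 6*G)) = G*(-6 - 2*w + 6*G))
R(-151, 201) - 1*(-29070) = 2*(-151)*(-3 - 1*201 + 3*(-151)) - 1*(-29070) = 2*(-151)*(-3 - 201 - 453) + 29070 = 2*(-151)*(-657) + 29070 = 198414 + 29070 = 227484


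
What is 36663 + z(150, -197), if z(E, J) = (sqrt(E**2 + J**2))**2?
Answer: 97972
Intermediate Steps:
z(E, J) = E**2 + J**2
36663 + z(150, -197) = 36663 + (150**2 + (-197)**2) = 36663 + (22500 + 38809) = 36663 + 61309 = 97972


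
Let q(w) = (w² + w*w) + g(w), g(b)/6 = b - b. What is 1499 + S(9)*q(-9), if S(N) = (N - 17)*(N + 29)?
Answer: -47749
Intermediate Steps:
S(N) = (-17 + N)*(29 + N)
g(b) = 0 (g(b) = 6*(b - b) = 6*0 = 0)
q(w) = 2*w² (q(w) = (w² + w*w) + 0 = (w² + w²) + 0 = 2*w² + 0 = 2*w²)
1499 + S(9)*q(-9) = 1499 + (-493 + 9² + 12*9)*(2*(-9)²) = 1499 + (-493 + 81 + 108)*(2*81) = 1499 - 304*162 = 1499 - 49248 = -47749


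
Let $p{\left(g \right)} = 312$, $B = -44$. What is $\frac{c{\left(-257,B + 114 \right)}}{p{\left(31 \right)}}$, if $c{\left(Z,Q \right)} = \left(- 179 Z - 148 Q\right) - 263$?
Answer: $\frac{8845}{78} \approx 113.4$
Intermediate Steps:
$c{\left(Z,Q \right)} = -263 - 179 Z - 148 Q$
$\frac{c{\left(-257,B + 114 \right)}}{p{\left(31 \right)}} = \frac{-263 - -46003 - 148 \left(-44 + 114\right)}{312} = \left(-263 + 46003 - 10360\right) \frac{1}{312} = 35380 \cdot \frac{1}{312} = \frac{8845}{78}$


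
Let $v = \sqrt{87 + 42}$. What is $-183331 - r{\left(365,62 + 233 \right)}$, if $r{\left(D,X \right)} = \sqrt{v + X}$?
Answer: $-183331 - \sqrt{295 + \sqrt{129}} \approx -1.8335 \cdot 10^{5}$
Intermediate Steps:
$v = \sqrt{129} \approx 11.358$
$r{\left(D,X \right)} = \sqrt{X + \sqrt{129}}$ ($r{\left(D,X \right)} = \sqrt{\sqrt{129} + X} = \sqrt{X + \sqrt{129}}$)
$-183331 - r{\left(365,62 + 233 \right)} = -183331 - \sqrt{\left(62 + 233\right) + \sqrt{129}} = -183331 - \sqrt{295 + \sqrt{129}}$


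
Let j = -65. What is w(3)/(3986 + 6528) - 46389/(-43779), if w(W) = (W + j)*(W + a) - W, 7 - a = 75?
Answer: 221343993/153430802 ≈ 1.4426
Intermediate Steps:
a = -68 (a = 7 - 1*75 = 7 - 75 = -68)
w(W) = -W + (-68 + W)*(-65 + W) (w(W) = (W - 65)*(W - 68) - W = (-65 + W)*(-68 + W) - W = (-68 + W)*(-65 + W) - W = -W + (-68 + W)*(-65 + W))
w(3)/(3986 + 6528) - 46389/(-43779) = (4420 + 3² - 134*3)/(3986 + 6528) - 46389/(-43779) = (4420 + 9 - 402)/10514 - 46389*(-1/43779) = 4027*(1/10514) + 15463/14593 = 4027/10514 + 15463/14593 = 221343993/153430802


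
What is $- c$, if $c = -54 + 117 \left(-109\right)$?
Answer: $12807$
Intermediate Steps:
$c = -12807$ ($c = -54 - 12753 = -12807$)
$- c = \left(-1\right) \left(-12807\right) = 12807$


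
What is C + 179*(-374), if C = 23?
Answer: -66923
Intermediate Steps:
C + 179*(-374) = 23 + 179*(-374) = 23 - 66946 = -66923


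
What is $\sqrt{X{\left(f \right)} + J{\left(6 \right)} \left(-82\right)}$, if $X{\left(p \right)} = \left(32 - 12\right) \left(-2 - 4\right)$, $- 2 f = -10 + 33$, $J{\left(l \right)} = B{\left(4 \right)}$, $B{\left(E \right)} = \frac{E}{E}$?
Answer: $i \sqrt{202} \approx 14.213 i$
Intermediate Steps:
$B{\left(E \right)} = 1$
$J{\left(l \right)} = 1$
$f = - \frac{23}{2}$ ($f = - \frac{-10 + 33}{2} = \left(- \frac{1}{2}\right) 23 = - \frac{23}{2} \approx -11.5$)
$X{\left(p \right)} = -120$ ($X{\left(p \right)} = 20 \left(-6\right) = -120$)
$\sqrt{X{\left(f \right)} + J{\left(6 \right)} \left(-82\right)} = \sqrt{-120 + 1 \left(-82\right)} = \sqrt{-120 - 82} = \sqrt{-202} = i \sqrt{202}$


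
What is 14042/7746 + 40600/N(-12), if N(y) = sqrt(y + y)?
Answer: 7021/3873 - 10150*I*sqrt(6)/3 ≈ 1.8128 - 8287.4*I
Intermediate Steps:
N(y) = sqrt(2)*sqrt(y) (N(y) = sqrt(2*y) = sqrt(2)*sqrt(y))
14042/7746 + 40600/N(-12) = 14042/7746 + 40600/((sqrt(2)*sqrt(-12))) = 14042*(1/7746) + 40600/((sqrt(2)*(2*I*sqrt(3)))) = 7021/3873 + 40600/((2*I*sqrt(6))) = 7021/3873 + 40600*(-I*sqrt(6)/12) = 7021/3873 - 10150*I*sqrt(6)/3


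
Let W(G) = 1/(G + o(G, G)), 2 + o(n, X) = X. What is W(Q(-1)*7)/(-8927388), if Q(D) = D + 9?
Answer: -1/982012680 ≈ -1.0183e-9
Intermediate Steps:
Q(D) = 9 + D
o(n, X) = -2 + X
W(G) = 1/(-2 + 2*G) (W(G) = 1/(G + (-2 + G)) = 1/(-2 + 2*G))
W(Q(-1)*7)/(-8927388) = (1/(2*(-1 + (9 - 1)*7)))/(-8927388) = (1/(2*(-1 + 8*7)))*(-1/8927388) = (1/(2*(-1 + 56)))*(-1/8927388) = ((½)/55)*(-1/8927388) = ((½)*(1/55))*(-1/8927388) = (1/110)*(-1/8927388) = -1/982012680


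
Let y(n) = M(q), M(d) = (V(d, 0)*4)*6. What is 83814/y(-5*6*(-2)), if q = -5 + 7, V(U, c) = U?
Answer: 13969/8 ≈ 1746.1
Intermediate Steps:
q = 2
M(d) = 24*d (M(d) = (d*4)*6 = (4*d)*6 = 24*d)
y(n) = 48 (y(n) = 24*2 = 48)
83814/y(-5*6*(-2)) = 83814/48 = 83814*(1/48) = 13969/8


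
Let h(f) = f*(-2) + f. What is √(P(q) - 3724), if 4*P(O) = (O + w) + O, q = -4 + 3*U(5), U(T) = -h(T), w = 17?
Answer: I*√14857/2 ≈ 60.945*I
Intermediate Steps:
h(f) = -f (h(f) = -2*f + f = -f)
U(T) = T (U(T) = -(-1)*T = T)
q = 11 (q = -4 + 3*5 = -4 + 15 = 11)
P(O) = 17/4 + O/2 (P(O) = ((O + 17) + O)/4 = ((17 + O) + O)/4 = (17 + 2*O)/4 = 17/4 + O/2)
√(P(q) - 3724) = √((17/4 + (½)*11) - 3724) = √((17/4 + 11/2) - 3724) = √(39/4 - 3724) = √(-14857/4) = I*√14857/2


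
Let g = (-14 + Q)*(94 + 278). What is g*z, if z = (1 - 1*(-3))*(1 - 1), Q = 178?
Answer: 0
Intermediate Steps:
z = 0 (z = (1 + 3)*0 = 4*0 = 0)
g = 61008 (g = (-14 + 178)*(94 + 278) = 164*372 = 61008)
g*z = 61008*0 = 0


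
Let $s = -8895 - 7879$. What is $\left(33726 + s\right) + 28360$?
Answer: $45312$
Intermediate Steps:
$s = -16774$
$\left(33726 + s\right) + 28360 = \left(33726 - 16774\right) + 28360 = 16952 + 28360 = 45312$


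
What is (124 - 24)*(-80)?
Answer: -8000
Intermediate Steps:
(124 - 24)*(-80) = 100*(-80) = -8000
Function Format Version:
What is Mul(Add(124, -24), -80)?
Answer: -8000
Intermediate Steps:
Mul(Add(124, -24), -80) = Mul(100, -80) = -8000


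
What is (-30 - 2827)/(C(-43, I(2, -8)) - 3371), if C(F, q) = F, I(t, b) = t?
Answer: 2857/3414 ≈ 0.83685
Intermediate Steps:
(-30 - 2827)/(C(-43, I(2, -8)) - 3371) = (-30 - 2827)/(-43 - 3371) = -2857/(-3414) = -2857*(-1/3414) = 2857/3414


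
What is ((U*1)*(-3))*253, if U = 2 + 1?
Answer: -2277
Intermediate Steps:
U = 3
((U*1)*(-3))*253 = ((3*1)*(-3))*253 = (3*(-3))*253 = -9*253 = -2277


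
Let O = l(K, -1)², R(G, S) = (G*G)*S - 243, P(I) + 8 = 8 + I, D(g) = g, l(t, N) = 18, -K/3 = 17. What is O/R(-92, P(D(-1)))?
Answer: -324/8707 ≈ -0.037211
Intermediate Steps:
K = -51 (K = -3*17 = -51)
P(I) = I (P(I) = -8 + (8 + I) = I)
R(G, S) = -243 + S*G² (R(G, S) = G²*S - 243 = S*G² - 243 = -243 + S*G²)
O = 324 (O = 18² = 324)
O/R(-92, P(D(-1))) = 324/(-243 - 1*(-92)²) = 324/(-243 - 1*8464) = 324/(-243 - 8464) = 324/(-8707) = 324*(-1/8707) = -324/8707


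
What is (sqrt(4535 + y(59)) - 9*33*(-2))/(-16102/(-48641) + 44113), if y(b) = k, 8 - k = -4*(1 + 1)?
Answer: 9630918/715238845 + 48641*sqrt(4551)/2145716535 ≈ 0.014995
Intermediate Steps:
k = 16 (k = 8 - (-4)*(1 + 1) = 8 - (-4)*2 = 8 - 1*(-8) = 8 + 8 = 16)
y(b) = 16
(sqrt(4535 + y(59)) - 9*33*(-2))/(-16102/(-48641) + 44113) = (sqrt(4535 + 16) - 9*33*(-2))/(-16102/(-48641) + 44113) = (sqrt(4551) - 297*(-2))/(-16102*(-1/48641) + 44113) = (sqrt(4551) + 594)/(16102/48641 + 44113) = (594 + sqrt(4551))/(2145716535/48641) = (594 + sqrt(4551))*(48641/2145716535) = 9630918/715238845 + 48641*sqrt(4551)/2145716535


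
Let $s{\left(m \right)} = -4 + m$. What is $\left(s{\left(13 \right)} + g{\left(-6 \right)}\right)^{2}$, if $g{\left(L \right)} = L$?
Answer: $9$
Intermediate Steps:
$\left(s{\left(13 \right)} + g{\left(-6 \right)}\right)^{2} = \left(\left(-4 + 13\right) - 6\right)^{2} = \left(9 - 6\right)^{2} = 3^{2} = 9$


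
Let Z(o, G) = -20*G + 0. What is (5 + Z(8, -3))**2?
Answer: 4225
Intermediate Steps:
Z(o, G) = -20*G
(5 + Z(8, -3))**2 = (5 - 20*(-3))**2 = (5 + 60)**2 = 65**2 = 4225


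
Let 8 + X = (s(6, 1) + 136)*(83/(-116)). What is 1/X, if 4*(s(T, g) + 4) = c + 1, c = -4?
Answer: -464/47287 ≈ -0.0098124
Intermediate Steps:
s(T, g) = -19/4 (s(T, g) = -4 + (-4 + 1)/4 = -4 + (¼)*(-3) = -4 - ¾ = -19/4)
X = -47287/464 (X = -8 + (-19/4 + 136)*(83/(-116)) = -8 + 525*(83*(-1/116))/4 = -8 + (525/4)*(-83/116) = -8 - 43575/464 = -47287/464 ≈ -101.91)
1/X = 1/(-47287/464) = -464/47287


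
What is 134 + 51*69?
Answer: 3653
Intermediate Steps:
134 + 51*69 = 134 + 3519 = 3653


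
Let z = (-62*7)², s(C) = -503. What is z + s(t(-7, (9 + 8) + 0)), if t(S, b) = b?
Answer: 187853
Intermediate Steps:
z = 188356 (z = (-434)² = 188356)
z + s(t(-7, (9 + 8) + 0)) = 188356 - 503 = 187853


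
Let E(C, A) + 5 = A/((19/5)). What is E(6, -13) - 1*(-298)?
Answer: 5502/19 ≈ 289.58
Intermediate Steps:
E(C, A) = -5 + 5*A/19 (E(C, A) = -5 + A/((19/5)) = -5 + A/((19*(⅕))) = -5 + A/(19/5) = -5 + A*(5/19) = -5 + 5*A/19)
E(6, -13) - 1*(-298) = (-5 + (5/19)*(-13)) - 1*(-298) = (-5 - 65/19) + 298 = -160/19 + 298 = 5502/19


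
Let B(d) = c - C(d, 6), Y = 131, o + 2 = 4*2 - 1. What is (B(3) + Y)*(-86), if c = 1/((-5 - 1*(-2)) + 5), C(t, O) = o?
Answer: -10879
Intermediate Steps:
o = 5 (o = -2 + (4*2 - 1) = -2 + (8 - 1) = -2 + 7 = 5)
C(t, O) = 5
c = 1/2 (c = 1/((-5 + 2) + 5) = 1/(-3 + 5) = 1/2 ≈ 0.50000)
B(d) = -9/2 (B(d) = 1/2 - 1*5 = 1/2 - 5 = -9/2)
(B(3) + Y)*(-86) = (-9/2 + 131)*(-86) = (253/2)*(-86) = -10879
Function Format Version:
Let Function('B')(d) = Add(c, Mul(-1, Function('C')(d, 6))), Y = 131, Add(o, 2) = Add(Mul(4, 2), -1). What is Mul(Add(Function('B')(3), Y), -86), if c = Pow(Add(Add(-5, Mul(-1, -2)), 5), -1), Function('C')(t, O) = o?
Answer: -10879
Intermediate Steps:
o = 5 (o = Add(-2, Add(Mul(4, 2), -1)) = Add(-2, Add(8, -1)) = Add(-2, 7) = 5)
Function('C')(t, O) = 5
c = Rational(1, 2) (c = Pow(Add(Add(-5, 2), 5), -1) = Pow(Add(-3, 5), -1) = Pow(2, -1) = Rational(1, 2) ≈ 0.50000)
Function('B')(d) = Rational(-9, 2) (Function('B')(d) = Add(Rational(1, 2), Mul(-1, 5)) = Add(Rational(1, 2), -5) = Rational(-9, 2))
Mul(Add(Function('B')(3), Y), -86) = Mul(Add(Rational(-9, 2), 131), -86) = Mul(Rational(253, 2), -86) = -10879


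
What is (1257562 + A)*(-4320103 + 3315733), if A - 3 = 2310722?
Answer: -3583880414190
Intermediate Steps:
A = 2310725 (A = 3 + 2310722 = 2310725)
(1257562 + A)*(-4320103 + 3315733) = (1257562 + 2310725)*(-4320103 + 3315733) = 3568287*(-1004370) = -3583880414190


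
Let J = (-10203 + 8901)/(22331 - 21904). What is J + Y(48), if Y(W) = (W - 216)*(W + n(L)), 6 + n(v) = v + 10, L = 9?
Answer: -625314/61 ≈ -10251.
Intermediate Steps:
n(v) = 4 + v (n(v) = -6 + (v + 10) = -6 + (10 + v) = 4 + v)
Y(W) = (-216 + W)*(13 + W) (Y(W) = (W - 216)*(W + (4 + 9)) = (-216 + W)*(W + 13) = (-216 + W)*(13 + W))
J = -186/61 (J = -1302/427 = -1302*1/427 = -186/61 ≈ -3.0492)
J + Y(48) = -186/61 + (-2808 + 48**2 - 203*48) = -186/61 + (-2808 + 2304 - 9744) = -186/61 - 10248 = -625314/61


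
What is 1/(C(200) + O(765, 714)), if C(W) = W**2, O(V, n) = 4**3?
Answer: 1/40064 ≈ 2.4960e-5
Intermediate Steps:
O(V, n) = 64
1/(C(200) + O(765, 714)) = 1/(200**2 + 64) = 1/(40000 + 64) = 1/40064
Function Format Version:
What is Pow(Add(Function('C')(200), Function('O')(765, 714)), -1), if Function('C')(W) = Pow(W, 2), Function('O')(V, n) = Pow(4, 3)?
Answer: Rational(1, 40064) ≈ 2.4960e-5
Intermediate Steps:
Function('O')(V, n) = 64
Pow(Add(Function('C')(200), Function('O')(765, 714)), -1) = Pow(Add(Pow(200, 2), 64), -1) = Pow(Add(40000, 64), -1) = Pow(40064, -1) = Rational(1, 40064)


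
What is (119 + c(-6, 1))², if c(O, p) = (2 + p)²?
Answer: 16384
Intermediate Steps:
(119 + c(-6, 1))² = (119 + (2 + 1)²)² = (119 + 3²)² = (119 + 9)² = 128² = 16384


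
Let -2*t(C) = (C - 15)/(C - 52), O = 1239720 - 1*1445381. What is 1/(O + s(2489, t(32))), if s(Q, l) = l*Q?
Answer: -40/8184127 ≈ -4.8875e-6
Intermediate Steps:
O = -205661 (O = 1239720 - 1445381 = -205661)
t(C) = -(-15 + C)/(2*(-52 + C)) (t(C) = -(C - 15)/(2*(C - 52)) = -(-15 + C)/(2*(-52 + C)))
s(Q, l) = Q*l
1/(O + s(2489, t(32))) = 1/(-205661 + 2489*((15 - 1*32)/(2*(-52 + 32)))) = 1/(-205661 + 2489*((½)*(15 - 32)/(-20))) = 1/(-205661 + 2489*((½)*(-1/20)*(-17))) = 1/(-205661 + 2489*(17/40)) = 1/(-205661 + 42313/40) = 1/(-8184127/40) = -40/8184127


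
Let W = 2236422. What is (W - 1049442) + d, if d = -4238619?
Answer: -3051639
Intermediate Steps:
(W - 1049442) + d = (2236422 - 1049442) - 4238619 = 1186980 - 4238619 = -3051639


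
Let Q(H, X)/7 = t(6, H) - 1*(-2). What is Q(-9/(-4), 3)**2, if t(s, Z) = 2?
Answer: 784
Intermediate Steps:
Q(H, X) = 28 (Q(H, X) = 7*(2 - 1*(-2)) = 7*(2 + 2) = 7*4 = 28)
Q(-9/(-4), 3)**2 = 28**2 = 784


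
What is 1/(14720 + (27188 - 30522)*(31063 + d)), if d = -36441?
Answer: 1/17944972 ≈ 5.5726e-8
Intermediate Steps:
1/(14720 + (27188 - 30522)*(31063 + d)) = 1/(14720 + (27188 - 30522)*(31063 - 36441)) = 1/(14720 - 3334*(-5378)) = 1/(14720 + 17930252) = 1/17944972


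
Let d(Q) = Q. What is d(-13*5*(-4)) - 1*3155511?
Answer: -3155251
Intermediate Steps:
d(-13*5*(-4)) - 1*3155511 = -13*5*(-4) - 1*3155511 = -65*(-4) - 3155511 = 260 - 3155511 = -3155251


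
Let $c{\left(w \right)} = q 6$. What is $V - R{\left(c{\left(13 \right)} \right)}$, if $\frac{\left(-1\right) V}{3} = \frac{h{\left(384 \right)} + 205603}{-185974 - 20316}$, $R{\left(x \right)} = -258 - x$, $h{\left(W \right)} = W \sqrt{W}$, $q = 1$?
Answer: $\frac{55077369}{206290} + \frac{4608 \sqrt{6}}{103145} \approx 267.1$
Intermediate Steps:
$h{\left(W \right)} = W^{\frac{3}{2}}$
$c{\left(w \right)} = 6$ ($c{\left(w \right)} = 1 \cdot 6 = 6$)
$V = \frac{616809}{206290} + \frac{4608 \sqrt{6}}{103145}$ ($V = - 3 \frac{384^{\frac{3}{2}} + 205603}{-185974 - 20316} = - 3 \frac{3072 \sqrt{6} + 205603}{-206290} = - 3 \left(205603 + 3072 \sqrt{6}\right) \left(- \frac{1}{206290}\right) = - 3 \left(- \frac{205603}{206290} - \frac{1536 \sqrt{6}}{103145}\right) = \frac{616809}{206290} + \frac{4608 \sqrt{6}}{103145} \approx 3.0994$)
$V - R{\left(c{\left(13 \right)} \right)} = \left(\frac{616809}{206290} + \frac{4608 \sqrt{6}}{103145}\right) - \left(-258 - 6\right) = \left(\frac{616809}{206290} + \frac{4608 \sqrt{6}}{103145}\right) - -264 = \left(\frac{616809}{206290} + \frac{4608 \sqrt{6}}{103145}\right) + 264 = \frac{55077369}{206290} + \frac{4608 \sqrt{6}}{103145}$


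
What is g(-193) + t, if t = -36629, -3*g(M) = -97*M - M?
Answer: -128801/3 ≈ -42934.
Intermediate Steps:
g(M) = 98*M/3 (g(M) = -(-97*M - M)/3 = -(-98)*M/3 = 98*M/3)
g(-193) + t = (98/3)*(-193) - 36629 = -18914/3 - 36629 = -128801/3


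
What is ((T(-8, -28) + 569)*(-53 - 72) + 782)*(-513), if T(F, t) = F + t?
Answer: 33777459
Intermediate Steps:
((T(-8, -28) + 569)*(-53 - 72) + 782)*(-513) = (((-8 - 28) + 569)*(-53 - 72) + 782)*(-513) = ((-36 + 569)*(-125) + 782)*(-513) = (533*(-125) + 782)*(-513) = (-66625 + 782)*(-513) = -65843*(-513) = 33777459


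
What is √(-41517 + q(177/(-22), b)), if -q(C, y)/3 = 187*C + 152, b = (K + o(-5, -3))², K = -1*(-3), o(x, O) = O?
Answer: I*√149838/2 ≈ 193.54*I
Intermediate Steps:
K = 3
b = 0 (b = (3 - 3)² = 0² = 0)
q(C, y) = -456 - 561*C (q(C, y) = -3*(187*C + 152) = -3*(152 + 187*C) = -456 - 561*C)
√(-41517 + q(177/(-22), b)) = √(-41517 + (-456 - 99297/(-22))) = √(-41517 + (-456 - 99297*(-1)/22)) = √(-41517 + (-456 - 561*(-177/22))) = √(-41517 + (-456 + 9027/2)) = √(-41517 + 8115/2) = √(-74919/2) = I*√149838/2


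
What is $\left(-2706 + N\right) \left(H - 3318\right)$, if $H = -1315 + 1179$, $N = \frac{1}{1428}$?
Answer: $\frac{6673416409}{714} \approx 9.3465 \cdot 10^{6}$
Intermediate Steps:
$N = \frac{1}{1428} \approx 0.00070028$
$H = -136$
$\left(-2706 + N\right) \left(H - 3318\right) = \left(-2706 + \frac{1}{1428}\right) \left(-136 - 3318\right) = \left(- \frac{3864167}{1428}\right) \left(-3454\right) = \frac{6673416409}{714}$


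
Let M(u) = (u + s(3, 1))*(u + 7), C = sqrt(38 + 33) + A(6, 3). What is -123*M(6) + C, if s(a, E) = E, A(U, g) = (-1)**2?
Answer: -11192 + sqrt(71) ≈ -11184.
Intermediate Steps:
A(U, g) = 1
C = 1 + sqrt(71) (C = sqrt(38 + 33) + 1 = sqrt(71) + 1 = 1 + sqrt(71) ≈ 9.4261)
M(u) = (1 + u)*(7 + u) (M(u) = (u + 1)*(u + 7) = (1 + u)*(7 + u))
-123*M(6) + C = -123*(7 + 6**2 + 8*6) + (1 + sqrt(71)) = -123*(7 + 36 + 48) + (1 + sqrt(71)) = -123*91 + (1 + sqrt(71)) = -11193 + (1 + sqrt(71)) = -11192 + sqrt(71)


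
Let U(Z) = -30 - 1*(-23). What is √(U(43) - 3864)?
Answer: 7*I*√79 ≈ 62.217*I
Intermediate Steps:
U(Z) = -7 (U(Z) = -30 + 23 = -7)
√(U(43) - 3864) = √(-7 - 3864) = √(-3871) = 7*I*√79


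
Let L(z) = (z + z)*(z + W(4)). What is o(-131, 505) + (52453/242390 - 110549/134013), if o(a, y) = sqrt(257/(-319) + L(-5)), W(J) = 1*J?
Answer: -19766588221/32483411070 + sqrt(935627)/319 ≈ 2.4237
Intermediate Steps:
W(J) = J
L(z) = 2*z*(4 + z) (L(z) = (z + z)*(z + 4) = (2*z)*(4 + z) = 2*z*(4 + z))
o(a, y) = sqrt(935627)/319 (o(a, y) = sqrt(257/(-319) + 2*(-5)*(4 - 5)) = sqrt(257*(-1/319) + 2*(-5)*(-1)) = sqrt(-257/319 + 10) = sqrt(2933/319) = sqrt(935627)/319)
o(-131, 505) + (52453/242390 - 110549/134013) = sqrt(935627)/319 + (52453/242390 - 110549/134013) = sqrt(935627)/319 - 19766588221/32483411070 = -19766588221/32483411070 + sqrt(935627)/319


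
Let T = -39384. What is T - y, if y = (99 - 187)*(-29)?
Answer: -41936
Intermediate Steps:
y = 2552 (y = -88*(-29) = 2552)
T - y = -39384 - 1*2552 = -39384 - 2552 = -41936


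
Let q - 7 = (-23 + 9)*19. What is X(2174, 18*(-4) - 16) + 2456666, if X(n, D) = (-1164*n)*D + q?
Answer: 225143575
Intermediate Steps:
q = -259 (q = 7 + (-23 + 9)*19 = 7 - 14*19 = 7 - 266 = -259)
X(n, D) = -259 - 1164*D*n (X(n, D) = (-1164*n)*D - 259 = -1164*D*n - 259 = -259 - 1164*D*n)
X(2174, 18*(-4) - 16) + 2456666 = (-259 - 1164*(18*(-4) - 16)*2174) + 2456666 = (-259 - 1164*(-72 - 16)*2174) + 2456666 = (-259 - 1164*(-88)*2174) + 2456666 = (-259 + 222687168) + 2456666 = 222686909 + 2456666 = 225143575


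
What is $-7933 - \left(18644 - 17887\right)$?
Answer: $-8690$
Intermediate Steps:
$-7933 - \left(18644 - 17887\right) = -7933 - 757 = -8690$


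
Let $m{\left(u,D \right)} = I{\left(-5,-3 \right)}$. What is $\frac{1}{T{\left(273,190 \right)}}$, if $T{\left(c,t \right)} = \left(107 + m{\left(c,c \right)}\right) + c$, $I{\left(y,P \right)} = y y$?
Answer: $\frac{1}{405} \approx 0.0024691$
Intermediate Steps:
$I{\left(y,P \right)} = y^{2}$
$m{\left(u,D \right)} = 25$ ($m{\left(u,D \right)} = \left(-5\right)^{2} = 25$)
$T{\left(c,t \right)} = 132 + c$ ($T{\left(c,t \right)} = \left(107 + 25\right) + c = 132 + c$)
$\frac{1}{T{\left(273,190 \right)}} = \frac{1}{132 + 273} = \frac{1}{405}$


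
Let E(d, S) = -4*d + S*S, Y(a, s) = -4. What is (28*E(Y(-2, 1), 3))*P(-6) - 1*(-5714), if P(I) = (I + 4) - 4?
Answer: 1514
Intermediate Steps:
P(I) = I (P(I) = (4 + I) - 4 = I)
E(d, S) = S² - 4*d (E(d, S) = -4*d + S² = S² - 4*d)
(28*E(Y(-2, 1), 3))*P(-6) - 1*(-5714) = (28*(3² - 4*(-4)))*(-6) - 1*(-5714) = (28*(9 + 16))*(-6) + 5714 = (28*25)*(-6) + 5714 = 700*(-6) + 5714 = -4200 + 5714 = 1514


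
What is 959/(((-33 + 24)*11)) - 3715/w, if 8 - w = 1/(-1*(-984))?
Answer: -369448729/779229 ≈ -474.12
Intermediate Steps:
w = 7871/984 (w = 8 - 1/((-1*(-984))) = 8 - 1/984 = 7871/984 ≈ 7.9990)
959/(((-33 + 24)*11)) - 3715/w = 959/(((-33 + 24)*11)) - 3715/7871/984 = 959/((-9*11)) - 3715*984/7871 = 959/(-99) - 3655560/7871 = 959*(-1/99) - 3655560/7871 = -959/99 - 3655560/7871 = -369448729/779229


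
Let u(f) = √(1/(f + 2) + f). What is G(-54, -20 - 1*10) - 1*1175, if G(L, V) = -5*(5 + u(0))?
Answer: -1200 - 5*√2/2 ≈ -1203.5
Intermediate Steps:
u(f) = √(f + 1/(2 + f)) (u(f) = √(1/(2 + f) + f) = √(f + 1/(2 + f)))
G(L, V) = -25 - 5*√2/2 (G(L, V) = -5*(5 + √((1 + 0*(2 + 0))/(2 + 0))) = -5*(5 + √((1 + 0*2)/2)) = -5*(5 + √((1 + 0)/2)) = -5*(5 + √((½)*1)) = -5*(5 + √(½)) = -5*(5 + √2/2) = -25 - 5*√2/2)
G(-54, -20 - 1*10) - 1*1175 = (-25 - 5*√2/2) - 1*1175 = (-25 - 5*√2/2) - 1175 = -1200 - 5*√2/2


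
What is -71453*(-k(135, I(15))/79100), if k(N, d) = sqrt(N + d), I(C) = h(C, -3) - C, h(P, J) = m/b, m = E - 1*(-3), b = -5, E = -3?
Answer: 71453*sqrt(30)/39550 ≈ 9.8954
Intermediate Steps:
m = 0 (m = -3 - 1*(-3) = -3 + 3 = 0)
h(P, J) = 0 (h(P, J) = 0/(-5) = 0*(-1/5) = 0)
I(C) = -C (I(C) = 0 - C = -C)
-71453*(-k(135, I(15))/79100) = -71453*(-sqrt(135 - 1*15)/79100) = -71453*(-sqrt(135 - 15)/79100) = -71453*(-sqrt(30)/39550) = -(-71453)*sqrt(30)/39550 = 71453*sqrt(30)/39550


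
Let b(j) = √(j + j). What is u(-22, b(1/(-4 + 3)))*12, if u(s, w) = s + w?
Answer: -264 + 12*I*√2 ≈ -264.0 + 16.971*I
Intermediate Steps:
b(j) = √2*√j (b(j) = √(2*j) = √2*√j)
u(-22, b(1/(-4 + 3)))*12 = (-22 + √2*√(1/(-4 + 3)))*12 = (-22 + √2*√(1/(-1)))*12 = (-22 + √2*√(-1))*12 = (-22 + √2*I)*12 = (-22 + I*√2)*12 = -264 + 12*I*√2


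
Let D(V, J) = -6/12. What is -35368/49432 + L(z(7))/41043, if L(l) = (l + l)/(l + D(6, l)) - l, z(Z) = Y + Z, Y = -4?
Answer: -302424684/422674495 ≈ -0.71550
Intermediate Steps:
D(V, J) = -½ (D(V, J) = -6*1/12 = -½)
z(Z) = -4 + Z
L(l) = -l + 2*l/(-½ + l) (L(l) = (l + l)/(l - ½) - l = (2*l)/(-½ + l) - l = 2*l/(-½ + l) - l = -l + 2*l/(-½ + l))
-35368/49432 + L(z(7))/41043 = -35368/49432 + ((-4 + 7)*(5 - 2*(-4 + 7))/(-1 + 2*(-4 + 7)))/41043 = -35368*1/49432 + (3*(5 - 2*3)/(-1 + 2*3))*(1/41043) = -4421/6179 + (3*(5 - 6)/(-1 + 6))*(1/41043) = -4421/6179 + (3*(-1)/5)*(1/41043) = -4421/6179 + (3*(⅕)*(-1))*(1/41043) = -4421/6179 - ⅗*1/41043 = -4421/6179 - 1/68405 = -302424684/422674495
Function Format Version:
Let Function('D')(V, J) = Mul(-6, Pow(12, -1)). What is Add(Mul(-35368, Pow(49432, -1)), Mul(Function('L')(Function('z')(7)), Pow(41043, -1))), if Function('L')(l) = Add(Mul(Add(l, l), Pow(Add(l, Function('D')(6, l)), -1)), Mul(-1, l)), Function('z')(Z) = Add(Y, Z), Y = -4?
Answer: Rational(-302424684, 422674495) ≈ -0.71550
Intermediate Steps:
Function('D')(V, J) = Rational(-1, 2) (Function('D')(V, J) = Mul(-6, Rational(1, 12)) = Rational(-1, 2))
Function('z')(Z) = Add(-4, Z)
Function('L')(l) = Add(Mul(-1, l), Mul(2, l, Pow(Add(Rational(-1, 2), l), -1))) (Function('L')(l) = Add(Mul(Add(l, l), Pow(Add(l, Rational(-1, 2)), -1)), Mul(-1, l)) = Add(Mul(Mul(2, l), Pow(Add(Rational(-1, 2), l), -1)), Mul(-1, l)) = Add(Mul(2, l, Pow(Add(Rational(-1, 2), l), -1)), Mul(-1, l)) = Add(Mul(-1, l), Mul(2, l, Pow(Add(Rational(-1, 2), l), -1))))
Add(Mul(-35368, Pow(49432, -1)), Mul(Function('L')(Function('z')(7)), Pow(41043, -1))) = Add(Mul(-35368, Pow(49432, -1)), Mul(Mul(Add(-4, 7), Pow(Add(-1, Mul(2, Add(-4, 7))), -1), Add(5, Mul(-2, Add(-4, 7)))), Pow(41043, -1))) = Add(Mul(-35368, Rational(1, 49432)), Mul(Mul(3, Pow(Add(-1, Mul(2, 3)), -1), Add(5, Mul(-2, 3))), Rational(1, 41043))) = Add(Rational(-4421, 6179), Mul(Mul(3, Pow(Add(-1, 6), -1), Add(5, -6)), Rational(1, 41043))) = Add(Rational(-4421, 6179), Mul(Mul(3, Pow(5, -1), -1), Rational(1, 41043))) = Add(Rational(-4421, 6179), Mul(Mul(3, Rational(1, 5), -1), Rational(1, 41043))) = Add(Rational(-4421, 6179), Mul(Rational(-3, 5), Rational(1, 41043))) = Add(Rational(-4421, 6179), Rational(-1, 68405)) = Rational(-302424684, 422674495)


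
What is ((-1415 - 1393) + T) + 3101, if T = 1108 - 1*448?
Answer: 953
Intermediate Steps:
T = 660 (T = 1108 - 448 = 660)
((-1415 - 1393) + T) + 3101 = ((-1415 - 1393) + 660) + 3101 = (-2808 + 660) + 3101 = -2148 + 3101 = 953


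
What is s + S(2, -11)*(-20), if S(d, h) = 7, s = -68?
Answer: -208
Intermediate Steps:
s + S(2, -11)*(-20) = -68 + 7*(-20) = -68 - 140 = -208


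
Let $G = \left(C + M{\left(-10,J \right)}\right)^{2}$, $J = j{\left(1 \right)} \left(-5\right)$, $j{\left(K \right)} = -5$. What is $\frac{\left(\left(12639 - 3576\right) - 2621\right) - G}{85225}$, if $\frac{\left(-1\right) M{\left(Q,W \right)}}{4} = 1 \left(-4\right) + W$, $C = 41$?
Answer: $\frac{4593}{85225} \approx 0.053893$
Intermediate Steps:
$J = 25$ ($J = \left(-5\right) \left(-5\right) = 25$)
$M{\left(Q,W \right)} = 16 - 4 W$ ($M{\left(Q,W \right)} = - 4 \left(1 \left(-4\right) + W\right) = - 4 \left(-4 + W\right) = 16 - 4 W$)
$G = 1849$ ($G = \left(41 + \left(16 - 100\right)\right)^{2} = \left(41 - 84\right)^{2} = \left(-43\right)^{2} = 1849$)
$\frac{\left(\left(12639 - 3576\right) - 2621\right) - G}{85225} = \frac{\left(\left(12639 - 3576\right) - 2621\right) - 1849}{85225} = \left(\left(9063 - 2621\right) - 1849\right) \frac{1}{85225} = \left(6442 - 1849\right) \frac{1}{85225} = 4593 \cdot \frac{1}{85225} = \frac{4593}{85225}$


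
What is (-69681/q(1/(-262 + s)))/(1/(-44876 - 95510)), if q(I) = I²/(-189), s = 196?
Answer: -8053559095987944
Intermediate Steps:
q(I) = -I²/189
(-69681/q(1/(-262 + s)))/(1/(-44876 - 95510)) = (-69681*(-189*(-262 + 196)²))/(1/(-44876 - 95510)) = (-69681/((-(1/(-66))²/189)))/(1/(-140386)) = (-69681/((-(-1/66)²/189)))/(-1/140386) = -69681/((-1/189*1/4356))*(-140386) = -69681/(-1/823284)*(-140386) = -69681*(-823284)*(-140386) = 57367252404*(-140386) = -8053559095987944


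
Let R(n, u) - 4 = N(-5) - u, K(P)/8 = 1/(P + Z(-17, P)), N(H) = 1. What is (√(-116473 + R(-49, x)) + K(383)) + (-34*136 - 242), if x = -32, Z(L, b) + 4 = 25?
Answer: -491464/101 + 2*I*√29109 ≈ -4866.0 + 341.23*I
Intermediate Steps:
Z(L, b) = 21 (Z(L, b) = -4 + 25 = 21)
K(P) = 8/(21 + P) (K(P) = 8/(P + 21) = 8/(21 + P))
R(n, u) = 5 - u (R(n, u) = 4 + (1 - u) = 5 - u)
(√(-116473 + R(-49, x)) + K(383)) + (-34*136 - 242) = (√(-116473 + (5 - 1*(-32))) + 8/(21 + 383)) + (-34*136 - 242) = (√(-116473 + (5 + 32)) + 8/404) + (-4624 - 242) = (√(-116473 + 37) + 8*(1/404)) - 4866 = (√(-116436) + 2/101) - 4866 = (2*I*√29109 + 2/101) - 4866 = (2/101 + 2*I*√29109) - 4866 = -491464/101 + 2*I*√29109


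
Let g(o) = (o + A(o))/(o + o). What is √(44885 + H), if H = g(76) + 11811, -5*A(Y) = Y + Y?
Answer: √5669630/10 ≈ 238.11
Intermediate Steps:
A(Y) = -2*Y/5 (A(Y) = -(Y + Y)/5 = -2*Y/5)
g(o) = 3/10 (g(o) = (o - 2*o/5)/(o + o) = (3*o/5)/((2*o)) = (3*o/5)*(1/(2*o)) = 3/10)
H = 118113/10 (H = 3/10 + 11811 = 118113/10 ≈ 11811.)
√(44885 + H) = √(44885 + 118113/10) = √(566963/10) = √5669630/10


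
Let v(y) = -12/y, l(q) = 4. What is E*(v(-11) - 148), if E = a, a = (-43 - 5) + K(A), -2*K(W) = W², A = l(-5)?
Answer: 90496/11 ≈ 8226.9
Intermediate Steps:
A = 4
K(W) = -W²/2
a = -56 (a = (-43 - 5) - ½*4² = -48 - ½*16 = -48 - 8 = -56)
E = -56
E*(v(-11) - 148) = -56*(-12/(-11) - 148) = -56*(-12*(-1/11) - 148) = -56*(12/11 - 148) = -56*(-1616/11) = 90496/11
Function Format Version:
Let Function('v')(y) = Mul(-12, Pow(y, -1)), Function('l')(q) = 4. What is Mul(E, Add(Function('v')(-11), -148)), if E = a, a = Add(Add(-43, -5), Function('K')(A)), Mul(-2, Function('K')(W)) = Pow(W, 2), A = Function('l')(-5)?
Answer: Rational(90496, 11) ≈ 8226.9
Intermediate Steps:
A = 4
Function('K')(W) = Mul(Rational(-1, 2), Pow(W, 2))
a = -56 (a = Add(Add(-43, -5), Mul(Rational(-1, 2), Pow(4, 2))) = Add(-48, Mul(Rational(-1, 2), 16)) = Add(-48, -8) = -56)
E = -56
Mul(E, Add(Function('v')(-11), -148)) = Mul(-56, Add(Mul(-12, Pow(-11, -1)), -148)) = Mul(-56, Add(Mul(-12, Rational(-1, 11)), -148)) = Mul(-56, Add(Rational(12, 11), -148)) = Mul(-56, Rational(-1616, 11)) = Rational(90496, 11)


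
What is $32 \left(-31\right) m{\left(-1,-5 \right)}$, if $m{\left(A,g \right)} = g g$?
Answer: $-24800$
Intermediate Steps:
$m{\left(A,g \right)} = g^{2}$
$32 \left(-31\right) m{\left(-1,-5 \right)} = 32 \left(-31\right) \left(-5\right)^{2} = \left(-992\right) 25 = -24800$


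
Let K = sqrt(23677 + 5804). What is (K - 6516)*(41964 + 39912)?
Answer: -533504016 + 81876*sqrt(29481) ≈ -5.1945e+8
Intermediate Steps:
K = sqrt(29481) ≈ 171.70
(K - 6516)*(41964 + 39912) = (sqrt(29481) - 6516)*(41964 + 39912) = (-6516 + sqrt(29481))*81876 = -533504016 + 81876*sqrt(29481)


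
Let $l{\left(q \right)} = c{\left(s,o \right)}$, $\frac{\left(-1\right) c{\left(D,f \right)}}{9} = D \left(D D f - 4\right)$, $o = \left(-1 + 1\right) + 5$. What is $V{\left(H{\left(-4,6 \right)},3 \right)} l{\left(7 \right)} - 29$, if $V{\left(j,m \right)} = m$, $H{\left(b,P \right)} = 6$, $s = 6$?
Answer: $-28541$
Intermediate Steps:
$o = 5$ ($o = 0 + 5 = 5$)
$c{\left(D,f \right)} = - 9 D \left(-4 + f D^{2}\right)$ ($c{\left(D,f \right)} = - 9 D \left(D D f - 4\right) = - 9 D \left(D^{2} f - 4\right) = - 9 D \left(f D^{2} - 4\right) = - 9 D \left(-4 + f D^{2}\right)$)
$l{\left(q \right)} = -9504$ ($l{\left(q \right)} = 9 \cdot 6 \left(4 - 5 \cdot 6^{2}\right) = 9 \cdot 6 \left(4 - 5 \cdot 36\right) = 9 \cdot 6 \left(4 - 180\right) = 9 \cdot 6 \left(-176\right) = -9504$)
$V{\left(H{\left(-4,6 \right)},3 \right)} l{\left(7 \right)} - 29 = 3 \left(-9504\right) - 29 = -28512 - 29 = -28541$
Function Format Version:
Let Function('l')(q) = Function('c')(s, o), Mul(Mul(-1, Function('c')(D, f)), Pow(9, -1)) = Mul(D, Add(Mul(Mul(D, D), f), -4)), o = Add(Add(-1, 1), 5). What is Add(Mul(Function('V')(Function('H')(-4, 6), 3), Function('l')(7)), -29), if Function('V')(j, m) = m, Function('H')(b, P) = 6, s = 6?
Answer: -28541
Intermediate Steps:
o = 5 (o = Add(0, 5) = 5)
Function('c')(D, f) = Mul(-9, D, Add(-4, Mul(f, Pow(D, 2)))) (Function('c')(D, f) = Mul(-9, Mul(D, Add(Mul(Mul(D, D), f), -4))) = Mul(-9, Mul(D, Add(Mul(Pow(D, 2), f), -4))) = Mul(-9, Mul(D, Add(Mul(f, Pow(D, 2)), -4))) = Mul(-9, Mul(D, Add(-4, Mul(f, Pow(D, 2))))) = Mul(-9, D, Add(-4, Mul(f, Pow(D, 2)))))
Function('l')(q) = -9504 (Function('l')(q) = Mul(9, 6, Add(4, Mul(-1, 5, Pow(6, 2)))) = Mul(9, 6, Add(4, Mul(-1, 5, 36))) = Mul(9, 6, Add(4, -180)) = Mul(9, 6, -176) = -9504)
Add(Mul(Function('V')(Function('H')(-4, 6), 3), Function('l')(7)), -29) = Add(Mul(3, -9504), -29) = Add(-28512, -29) = -28541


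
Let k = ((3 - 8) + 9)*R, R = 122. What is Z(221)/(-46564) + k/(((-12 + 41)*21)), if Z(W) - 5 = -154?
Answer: 3259139/4051068 ≈ 0.80451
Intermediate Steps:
Z(W) = -149 (Z(W) = 5 - 154 = -149)
k = 488 (k = ((3 - 8) + 9)*122 = (-5 + 9)*122 = 4*122 = 488)
Z(221)/(-46564) + k/(((-12 + 41)*21)) = -149/(-46564) + 488/(((-12 + 41)*21)) = -149*(-1/46564) + 488/((29*21)) = 149/46564 + 488/609 = 3259139/4051068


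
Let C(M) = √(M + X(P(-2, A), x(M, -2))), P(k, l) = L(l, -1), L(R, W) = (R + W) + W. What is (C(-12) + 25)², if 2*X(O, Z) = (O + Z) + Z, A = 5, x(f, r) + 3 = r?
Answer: (50 + I*√62)²/4 ≈ 609.5 + 196.85*I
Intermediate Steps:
L(R, W) = R + 2*W
x(f, r) = -3 + r
P(k, l) = -2 + l (P(k, l) = l + 2*(-1) = l - 2 = -2 + l)
X(O, Z) = Z + O/2 (X(O, Z) = ((O + Z) + Z)/2 = (O + 2*Z)/2 = Z + O/2)
C(M) = √(-7/2 + M) (C(M) = √(M + ((-3 - 2) + (-2 + 5)/2)) = √(M + (-5 + (½)*3)) = √(M + (-5 + 3/2)) = √(M - 7/2) = √(-7/2 + M))
(C(-12) + 25)² = (√(-14 + 4*(-12))/2 + 25)² = (√(-14 - 48)/2 + 25)² = (√(-62)/2 + 25)² = ((I*√62)/2 + 25)² = (I*√62/2 + 25)² = (25 + I*√62/2)²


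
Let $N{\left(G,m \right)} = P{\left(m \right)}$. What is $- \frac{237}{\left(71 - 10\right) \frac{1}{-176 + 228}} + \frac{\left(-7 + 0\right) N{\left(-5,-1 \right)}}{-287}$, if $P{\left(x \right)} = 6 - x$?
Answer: $- \frac{504857}{2501} \approx -201.86$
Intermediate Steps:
$N{\left(G,m \right)} = 6 - m$
$- \frac{237}{\left(71 - 10\right) \frac{1}{-176 + 228}} + \frac{\left(-7 + 0\right) N{\left(-5,-1 \right)}}{-287} = - \frac{237}{\left(71 - 10\right) \frac{1}{-176 + 228}} + \frac{\left(-7 + 0\right) \left(6 - -1\right)}{-287} = - \frac{237}{61 \cdot \frac{1}{52}} + - 7 \left(6 + 1\right) \left(- \frac{1}{287}\right) = - \frac{237}{61 \cdot \frac{1}{52}} + \left(-7\right) 7 \left(- \frac{1}{287}\right) = - \frac{237}{\frac{61}{52}} - - \frac{7}{41} = \left(-237\right) \frac{52}{61} + \frac{7}{41} = - \frac{12324}{61} + \frac{7}{41} = - \frac{504857}{2501}$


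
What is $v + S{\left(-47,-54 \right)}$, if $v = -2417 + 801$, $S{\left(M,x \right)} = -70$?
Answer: $-1686$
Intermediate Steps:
$v = -1616$
$v + S{\left(-47,-54 \right)} = -1616 - 70 = -1686$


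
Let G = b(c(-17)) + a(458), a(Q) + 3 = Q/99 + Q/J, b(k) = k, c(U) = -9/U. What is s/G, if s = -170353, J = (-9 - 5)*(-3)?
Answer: -2006928693/153865 ≈ -13043.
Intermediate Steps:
J = 42 (J = -14*(-3) = 42)
a(Q) = -3 + 47*Q/1386 (a(Q) = -3 + (Q/99 + Q/42) = -3 + 47*Q/1386)
G = 153865/11781 (G = -9/(-17) + (-3 + (47/1386)*458) = -9*(-1/17) + (-3 + 10763/693) = 9/17 + 8684/693 = 153865/11781 ≈ 13.060)
s/G = -170353/153865/11781 = -170353*11781/153865 = -2006928693/153865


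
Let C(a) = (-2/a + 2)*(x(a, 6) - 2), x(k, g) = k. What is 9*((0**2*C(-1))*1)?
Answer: 0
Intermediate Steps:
C(a) = (-2 + a)*(2 - 2/a) (C(a) = (-2/a + 2)*(a - 2) = (2 - 2/a)*(-2 + a) = (-2 + a)*(2 - 2/a))
9*((0**2*C(-1))*1) = 9*((0**2*(-6 + 2*(-1) + 4/(-1)))*1) = 9*((0*(-6 - 2 + 4*(-1)))*1) = 9*((0*(-6 - 2 - 4))*1) = 9*((0*(-12))*1) = 9*(0*1) = 9*0 = 0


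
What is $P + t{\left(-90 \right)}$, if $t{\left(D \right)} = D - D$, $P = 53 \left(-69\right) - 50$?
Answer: $-3707$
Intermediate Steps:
$P = -3707$ ($P = -3657 - 50 = -3707$)
$t{\left(D \right)} = 0$
$P + t{\left(-90 \right)} = -3707 + 0 = -3707$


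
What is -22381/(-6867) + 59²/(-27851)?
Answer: 599429204/191252817 ≈ 3.1342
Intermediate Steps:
-22381/(-6867) + 59²/(-27851) = -22381*(-1/6867) + 3481*(-1/27851) = 22381/6867 - 3481/27851 = 599429204/191252817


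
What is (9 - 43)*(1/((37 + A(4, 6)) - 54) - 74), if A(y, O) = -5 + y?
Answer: 22661/9 ≈ 2517.9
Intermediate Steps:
(9 - 43)*(1/((37 + A(4, 6)) - 54) - 74) = (9 - 43)*(1/((37 + (-5 + 4)) - 54) - 74) = -34*(1/((37 - 1) - 54) - 74) = -34*(1/(36 - 54) - 74) = -34*(1/(-18) - 74) = -34*(-1/18 - 74) = -34*(-1333/18) = 22661/9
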